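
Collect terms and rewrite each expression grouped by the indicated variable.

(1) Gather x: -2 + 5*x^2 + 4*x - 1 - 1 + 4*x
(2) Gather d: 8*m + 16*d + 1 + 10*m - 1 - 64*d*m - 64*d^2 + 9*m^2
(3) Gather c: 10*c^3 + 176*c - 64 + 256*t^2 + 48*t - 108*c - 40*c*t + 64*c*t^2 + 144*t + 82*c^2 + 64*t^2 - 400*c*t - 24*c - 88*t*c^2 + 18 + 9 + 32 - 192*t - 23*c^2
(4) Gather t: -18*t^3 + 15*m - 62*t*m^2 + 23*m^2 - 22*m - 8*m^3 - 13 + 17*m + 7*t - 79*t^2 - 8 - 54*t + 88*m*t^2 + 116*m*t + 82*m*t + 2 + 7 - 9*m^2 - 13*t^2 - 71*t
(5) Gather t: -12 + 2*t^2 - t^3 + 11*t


(1) = 5*x^2 + 8*x - 4
(2) = -64*d^2 + d*(16 - 64*m) + 9*m^2 + 18*m
(3) = 10*c^3 + c^2*(59 - 88*t) + c*(64*t^2 - 440*t + 44) + 320*t^2 - 5
(4) = -8*m^3 + 14*m^2 + 10*m - 18*t^3 + t^2*(88*m - 92) + t*(-62*m^2 + 198*m - 118) - 12
(5) = -t^3 + 2*t^2 + 11*t - 12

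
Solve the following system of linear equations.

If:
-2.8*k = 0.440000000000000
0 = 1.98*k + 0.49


Then:
No Solution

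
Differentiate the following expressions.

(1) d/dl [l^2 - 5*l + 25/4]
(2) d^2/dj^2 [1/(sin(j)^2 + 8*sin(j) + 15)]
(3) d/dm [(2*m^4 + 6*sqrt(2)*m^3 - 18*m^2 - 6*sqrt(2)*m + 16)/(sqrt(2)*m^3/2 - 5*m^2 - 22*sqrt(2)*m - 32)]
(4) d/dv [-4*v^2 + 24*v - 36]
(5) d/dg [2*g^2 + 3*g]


(1) = 2*l - 5
(2) = 2*(-2*sin(j)^4 - 12*sin(j)^3 + sin(j)^2 + 84*sin(j) + 49)/(sin(j)^2 + 8*sin(j) + 15)^3
(3) = 2*(sqrt(2)*m^6 - 20*m^5 - 153*sqrt(2)*m^4 - 772*m^3 - 234*sqrt(2)*m^2 + 1312*m + 544*sqrt(2))/(m^6 - 10*sqrt(2)*m^5 - 38*m^4 + 376*sqrt(2)*m^3 + 2576*m^2 + 2816*sqrt(2)*m + 2048)
(4) = 24 - 8*v
(5) = 4*g + 3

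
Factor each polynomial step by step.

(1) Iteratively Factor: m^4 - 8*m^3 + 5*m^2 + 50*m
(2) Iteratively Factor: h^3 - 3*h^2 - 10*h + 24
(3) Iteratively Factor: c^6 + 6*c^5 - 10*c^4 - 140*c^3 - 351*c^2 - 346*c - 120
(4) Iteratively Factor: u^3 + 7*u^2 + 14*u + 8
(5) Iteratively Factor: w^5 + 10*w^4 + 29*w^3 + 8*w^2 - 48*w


(1) = (m + 2)*(m^3 - 10*m^2 + 25*m) = (m - 5)*(m + 2)*(m^2 - 5*m) = m*(m - 5)*(m + 2)*(m - 5)
(2) = (h + 3)*(h^2 - 6*h + 8) = (h - 4)*(h + 3)*(h - 2)
(3) = (c + 3)*(c^5 + 3*c^4 - 19*c^3 - 83*c^2 - 102*c - 40) = (c + 3)*(c + 4)*(c^4 - c^3 - 15*c^2 - 23*c - 10) = (c + 2)*(c + 3)*(c + 4)*(c^3 - 3*c^2 - 9*c - 5) = (c + 1)*(c + 2)*(c + 3)*(c + 4)*(c^2 - 4*c - 5) = (c - 5)*(c + 1)*(c + 2)*(c + 3)*(c + 4)*(c + 1)
(4) = (u + 1)*(u^2 + 6*u + 8) = (u + 1)*(u + 4)*(u + 2)
(5) = (w + 4)*(w^4 + 6*w^3 + 5*w^2 - 12*w) = (w + 3)*(w + 4)*(w^3 + 3*w^2 - 4*w) = (w + 3)*(w + 4)^2*(w^2 - w) = w*(w + 3)*(w + 4)^2*(w - 1)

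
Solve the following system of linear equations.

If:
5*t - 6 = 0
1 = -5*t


Then:
No Solution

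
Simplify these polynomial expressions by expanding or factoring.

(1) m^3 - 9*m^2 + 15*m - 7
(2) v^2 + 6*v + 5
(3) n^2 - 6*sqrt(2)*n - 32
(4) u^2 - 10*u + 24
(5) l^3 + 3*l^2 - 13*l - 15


(1) = (m - 7)*(m - 1)^2
(2) = (v + 1)*(v + 5)
(3) = (n - 8*sqrt(2))*(n + 2*sqrt(2))
(4) = (u - 6)*(u - 4)
(5) = (l - 3)*(l + 1)*(l + 5)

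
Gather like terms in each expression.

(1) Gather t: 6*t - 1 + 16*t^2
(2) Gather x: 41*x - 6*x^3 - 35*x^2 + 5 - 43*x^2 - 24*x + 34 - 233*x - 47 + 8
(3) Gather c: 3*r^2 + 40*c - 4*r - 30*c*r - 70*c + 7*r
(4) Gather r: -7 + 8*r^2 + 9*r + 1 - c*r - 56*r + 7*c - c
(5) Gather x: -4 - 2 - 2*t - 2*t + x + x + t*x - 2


(1) = 16*t^2 + 6*t - 1
(2) = -6*x^3 - 78*x^2 - 216*x
(3) = c*(-30*r - 30) + 3*r^2 + 3*r
(4) = 6*c + 8*r^2 + r*(-c - 47) - 6
(5) = -4*t + x*(t + 2) - 8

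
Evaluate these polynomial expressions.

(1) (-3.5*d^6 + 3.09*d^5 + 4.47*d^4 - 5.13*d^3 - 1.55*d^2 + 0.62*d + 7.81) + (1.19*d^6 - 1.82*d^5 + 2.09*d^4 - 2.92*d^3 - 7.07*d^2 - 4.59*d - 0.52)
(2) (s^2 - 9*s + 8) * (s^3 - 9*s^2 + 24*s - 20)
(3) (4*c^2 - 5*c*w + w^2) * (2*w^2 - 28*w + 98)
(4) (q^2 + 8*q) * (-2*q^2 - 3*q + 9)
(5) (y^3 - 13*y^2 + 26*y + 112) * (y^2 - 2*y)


(1) = -2.31*d^6 + 1.27*d^5 + 6.56*d^4 - 8.05*d^3 - 8.62*d^2 - 3.97*d + 7.29
(2) = s^5 - 18*s^4 + 113*s^3 - 308*s^2 + 372*s - 160
(3) = 8*c^2*w^2 - 112*c^2*w + 392*c^2 - 10*c*w^3 + 140*c*w^2 - 490*c*w + 2*w^4 - 28*w^3 + 98*w^2
(4) = -2*q^4 - 19*q^3 - 15*q^2 + 72*q
(5) = y^5 - 15*y^4 + 52*y^3 + 60*y^2 - 224*y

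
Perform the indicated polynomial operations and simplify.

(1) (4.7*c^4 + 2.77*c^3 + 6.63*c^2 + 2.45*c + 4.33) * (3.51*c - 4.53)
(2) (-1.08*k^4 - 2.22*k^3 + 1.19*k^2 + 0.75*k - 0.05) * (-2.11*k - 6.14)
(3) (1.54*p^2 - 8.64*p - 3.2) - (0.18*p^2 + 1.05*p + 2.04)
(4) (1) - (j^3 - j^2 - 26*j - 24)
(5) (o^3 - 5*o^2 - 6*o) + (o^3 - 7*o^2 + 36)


(1) = 16.497*c^5 - 11.5683*c^4 + 10.7232*c^3 - 21.4344*c^2 + 4.0998*c - 19.6149
(2) = 2.2788*k^5 + 11.3154*k^4 + 11.1199*k^3 - 8.8891*k^2 - 4.4995*k + 0.307
(3) = 1.36*p^2 - 9.69*p - 5.24
(4) = -j^3 + j^2 + 26*j + 25
(5) = 2*o^3 - 12*o^2 - 6*o + 36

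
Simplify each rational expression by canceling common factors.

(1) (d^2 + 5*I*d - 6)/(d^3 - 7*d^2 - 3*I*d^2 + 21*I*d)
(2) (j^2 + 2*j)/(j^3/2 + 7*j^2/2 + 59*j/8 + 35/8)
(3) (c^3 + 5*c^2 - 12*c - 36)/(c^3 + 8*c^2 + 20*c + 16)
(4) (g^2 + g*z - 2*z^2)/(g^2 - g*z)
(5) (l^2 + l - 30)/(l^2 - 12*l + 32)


(1) = (d^2 + 5*I*d - 6)/(d^3 + d^2*(-7 - 3*I) + 21*I*d)
(2) = (8*j^2 + 16*j)/(4*j^3 + 28*j^2 + 59*j + 35)
(3) = (c^2 + 3*c - 18)/(c^2 + 6*c + 8)
(4) = (g + 2*z)/g
(5) = (l^2 + l - 30)/(l^2 - 12*l + 32)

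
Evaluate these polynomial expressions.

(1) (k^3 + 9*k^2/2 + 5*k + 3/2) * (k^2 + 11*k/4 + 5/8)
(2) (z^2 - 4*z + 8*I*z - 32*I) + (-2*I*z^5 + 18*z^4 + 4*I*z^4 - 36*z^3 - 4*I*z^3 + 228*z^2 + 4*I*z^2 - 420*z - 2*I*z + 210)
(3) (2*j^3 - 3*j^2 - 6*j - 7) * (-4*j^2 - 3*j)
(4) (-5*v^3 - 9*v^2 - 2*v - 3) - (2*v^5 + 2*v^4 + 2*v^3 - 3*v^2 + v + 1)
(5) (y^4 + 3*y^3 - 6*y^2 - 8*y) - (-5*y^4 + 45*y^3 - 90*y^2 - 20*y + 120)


(1) = k^5 + 29*k^4/4 + 18*k^3 + 289*k^2/16 + 29*k/4 + 15/16
(2) = -2*I*z^5 + 18*z^4 + 4*I*z^4 - 36*z^3 - 4*I*z^3 + 229*z^2 + 4*I*z^2 - 424*z + 6*I*z + 210 - 32*I
(3) = -8*j^5 + 6*j^4 + 33*j^3 + 46*j^2 + 21*j
(4) = -2*v^5 - 2*v^4 - 7*v^3 - 6*v^2 - 3*v - 4
(5) = 6*y^4 - 42*y^3 + 84*y^2 + 12*y - 120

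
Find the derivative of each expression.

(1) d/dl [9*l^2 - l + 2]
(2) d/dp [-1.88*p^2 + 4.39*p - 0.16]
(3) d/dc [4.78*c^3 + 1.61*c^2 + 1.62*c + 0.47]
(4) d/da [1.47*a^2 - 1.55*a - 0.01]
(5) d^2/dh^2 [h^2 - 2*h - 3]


(1) = 18*l - 1
(2) = 4.39 - 3.76*p
(3) = 14.34*c^2 + 3.22*c + 1.62
(4) = 2.94*a - 1.55
(5) = 2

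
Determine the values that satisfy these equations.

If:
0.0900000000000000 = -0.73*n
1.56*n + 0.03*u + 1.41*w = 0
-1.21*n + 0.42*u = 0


Then:
n = -0.12
u = -0.36
w = 0.14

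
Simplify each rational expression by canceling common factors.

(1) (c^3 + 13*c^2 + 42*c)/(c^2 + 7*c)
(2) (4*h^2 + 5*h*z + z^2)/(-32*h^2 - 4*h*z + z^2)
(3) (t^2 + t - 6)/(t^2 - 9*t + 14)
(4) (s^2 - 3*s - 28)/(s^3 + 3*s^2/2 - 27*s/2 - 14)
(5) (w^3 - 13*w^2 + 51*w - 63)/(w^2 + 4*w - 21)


(1) = c + 6
(2) = (h + z)/(-8*h + z)
(3) = (t + 3)/(t - 7)
(4) = (2*s - 14)/(2*s^2 - 5*s - 7)
(5) = (w^2 - 10*w + 21)/(w + 7)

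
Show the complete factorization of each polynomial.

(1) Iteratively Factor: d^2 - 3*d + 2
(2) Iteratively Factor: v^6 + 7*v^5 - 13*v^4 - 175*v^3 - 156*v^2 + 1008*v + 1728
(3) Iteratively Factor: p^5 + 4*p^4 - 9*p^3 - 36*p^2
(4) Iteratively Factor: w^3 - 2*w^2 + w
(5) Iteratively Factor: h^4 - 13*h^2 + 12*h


(1) = (d - 2)*(d - 1)
(2) = (v + 3)*(v^5 + 4*v^4 - 25*v^3 - 100*v^2 + 144*v + 576) = (v + 3)*(v + 4)*(v^4 - 25*v^2 + 144) = (v - 4)*(v + 3)*(v + 4)*(v^3 + 4*v^2 - 9*v - 36) = (v - 4)*(v - 3)*(v + 3)*(v + 4)*(v^2 + 7*v + 12) = (v - 4)*(v - 3)*(v + 3)*(v + 4)^2*(v + 3)
(3) = (p + 4)*(p^4 - 9*p^2) = (p + 3)*(p + 4)*(p^3 - 3*p^2) = (p - 3)*(p + 3)*(p + 4)*(p^2) = p*(p - 3)*(p + 3)*(p + 4)*(p)
(4) = (w)*(w^2 - 2*w + 1) = w*(w - 1)*(w - 1)
(5) = (h - 3)*(h^3 + 3*h^2 - 4*h) = (h - 3)*(h + 4)*(h^2 - h) = h*(h - 3)*(h + 4)*(h - 1)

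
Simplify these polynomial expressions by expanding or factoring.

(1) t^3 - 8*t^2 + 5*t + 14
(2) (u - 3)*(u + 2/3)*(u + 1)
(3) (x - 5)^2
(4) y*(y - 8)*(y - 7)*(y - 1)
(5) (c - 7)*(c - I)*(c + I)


(1) = (t - 7)*(t - 2)*(t + 1)
(2) = u^3 - 4*u^2/3 - 13*u/3 - 2
(3) = x^2 - 10*x + 25
(4) = y^4 - 16*y^3 + 71*y^2 - 56*y
(5) = c^3 - 7*c^2 + c - 7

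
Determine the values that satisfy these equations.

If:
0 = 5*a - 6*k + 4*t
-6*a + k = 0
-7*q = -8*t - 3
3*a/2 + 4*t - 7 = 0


Then:
a = 14/65
k = 84/65
q = 1063/455
t = 217/130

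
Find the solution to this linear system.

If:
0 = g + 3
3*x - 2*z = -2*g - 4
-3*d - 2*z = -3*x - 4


Then:
d = 2
g = -3
x = 2*z/3 + 2/3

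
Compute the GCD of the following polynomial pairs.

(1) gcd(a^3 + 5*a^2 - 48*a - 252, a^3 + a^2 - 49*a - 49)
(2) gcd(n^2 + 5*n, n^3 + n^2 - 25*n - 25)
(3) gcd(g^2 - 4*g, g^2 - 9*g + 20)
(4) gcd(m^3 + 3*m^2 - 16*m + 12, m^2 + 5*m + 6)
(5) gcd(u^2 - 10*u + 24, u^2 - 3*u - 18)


(1) = a - 7
(2) = gcd(n*(n + 5), (n - 5)*(n + 1)*(n + 5)) = n + 5
(3) = gcd(g*(g - 4), (g - 5)*(g - 4)) = g - 4
(4) = gcd((m - 2)*(m - 1)*(m + 6), (m + 2)*(m + 3)) = 1
(5) = u - 6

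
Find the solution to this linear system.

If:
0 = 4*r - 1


Then:
r = 1/4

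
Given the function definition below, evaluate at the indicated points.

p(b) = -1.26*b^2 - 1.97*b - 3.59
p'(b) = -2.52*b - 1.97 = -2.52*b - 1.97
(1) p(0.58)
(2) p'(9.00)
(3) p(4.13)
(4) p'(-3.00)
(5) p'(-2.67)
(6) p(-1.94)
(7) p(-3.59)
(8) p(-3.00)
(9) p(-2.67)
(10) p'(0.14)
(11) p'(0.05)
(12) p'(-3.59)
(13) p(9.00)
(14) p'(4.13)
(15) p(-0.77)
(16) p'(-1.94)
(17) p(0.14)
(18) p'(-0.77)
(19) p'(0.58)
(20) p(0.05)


(1) = -5.16
(2) = -24.65
(3) = -33.22
(4) = 5.59
(5) = 4.76
(6) = -4.51
(7) = -12.76
(8) = -9.02
(9) = -7.31
(10) = -2.32
(11) = -2.10
(12) = 7.08
(13) = -123.38
(14) = -12.38
(15) = -2.82
(16) = 2.92
(17) = -3.89
(18) = -0.03
(19) = -3.43
(20) = -3.69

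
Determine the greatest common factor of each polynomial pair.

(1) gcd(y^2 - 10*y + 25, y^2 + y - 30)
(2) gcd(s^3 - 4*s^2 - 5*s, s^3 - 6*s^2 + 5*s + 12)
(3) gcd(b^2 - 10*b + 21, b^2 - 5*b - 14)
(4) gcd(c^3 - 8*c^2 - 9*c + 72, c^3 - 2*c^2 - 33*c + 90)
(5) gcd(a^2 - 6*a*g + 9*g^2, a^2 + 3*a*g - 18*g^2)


(1) = gcd((y - 5)^2, (y - 5)*(y + 6)) = y - 5
(2) = gcd(s*(s - 5)*(s + 1), (s - 4)*(s - 3)*(s + 1)) = s + 1
(3) = gcd((b - 7)*(b - 3), (b - 7)*(b + 2)) = b - 7
(4) = c - 3
(5) = gcd((a - 3*g)^2, (a - 3*g)*(a + 6*g)) = a - 3*g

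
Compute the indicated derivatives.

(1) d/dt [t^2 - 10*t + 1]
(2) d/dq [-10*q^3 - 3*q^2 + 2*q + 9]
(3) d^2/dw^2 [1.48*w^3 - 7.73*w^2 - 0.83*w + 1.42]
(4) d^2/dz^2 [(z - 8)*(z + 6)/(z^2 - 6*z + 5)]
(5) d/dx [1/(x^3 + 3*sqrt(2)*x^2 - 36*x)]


(1) = 2*t - 10
(2) = -30*q^2 - 6*q + 2
(3) = 8.88*w - 15.46
(4) = 2*(4*z^3 - 159*z^2 + 894*z - 1523)/(z^6 - 18*z^5 + 123*z^4 - 396*z^3 + 615*z^2 - 450*z + 125)
(5) = 3*(-x^2 - 2*sqrt(2)*x + 12)/(x^2*(x^2 + 3*sqrt(2)*x - 36)^2)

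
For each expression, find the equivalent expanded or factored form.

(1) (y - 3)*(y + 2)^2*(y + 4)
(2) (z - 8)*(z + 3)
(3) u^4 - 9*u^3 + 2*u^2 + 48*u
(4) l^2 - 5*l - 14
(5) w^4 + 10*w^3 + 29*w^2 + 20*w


(1) = y^4 + 5*y^3 - 4*y^2 - 44*y - 48
(2) = z^2 - 5*z - 24
(3) = u*(u - 8)*(u - 3)*(u + 2)
(4) = (l - 7)*(l + 2)
(5) = w*(w + 1)*(w + 4)*(w + 5)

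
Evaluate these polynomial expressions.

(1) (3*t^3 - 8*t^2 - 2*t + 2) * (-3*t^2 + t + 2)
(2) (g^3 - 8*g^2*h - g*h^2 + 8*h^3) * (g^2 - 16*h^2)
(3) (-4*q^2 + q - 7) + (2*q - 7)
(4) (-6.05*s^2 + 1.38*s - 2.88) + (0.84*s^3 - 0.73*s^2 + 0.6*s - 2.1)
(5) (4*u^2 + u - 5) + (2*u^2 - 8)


(1) = -9*t^5 + 27*t^4 + 4*t^3 - 24*t^2 - 2*t + 4
(2) = g^5 - 8*g^4*h - 17*g^3*h^2 + 136*g^2*h^3 + 16*g*h^4 - 128*h^5
(3) = -4*q^2 + 3*q - 14
(4) = 0.84*s^3 - 6.78*s^2 + 1.98*s - 4.98
(5) = 6*u^2 + u - 13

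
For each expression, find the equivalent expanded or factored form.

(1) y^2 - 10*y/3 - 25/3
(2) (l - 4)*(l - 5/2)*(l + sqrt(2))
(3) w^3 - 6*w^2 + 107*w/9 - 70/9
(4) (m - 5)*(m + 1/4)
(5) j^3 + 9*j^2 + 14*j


(1) = (y - 5)*(y + 5/3)
(2) = l^3 - 13*l^2/2 + sqrt(2)*l^2 - 13*sqrt(2)*l/2 + 10*l + 10*sqrt(2)
(3) = (w - 7/3)*(w - 2)*(w - 5/3)
(4) = m^2 - 19*m/4 - 5/4
(5) = j*(j + 2)*(j + 7)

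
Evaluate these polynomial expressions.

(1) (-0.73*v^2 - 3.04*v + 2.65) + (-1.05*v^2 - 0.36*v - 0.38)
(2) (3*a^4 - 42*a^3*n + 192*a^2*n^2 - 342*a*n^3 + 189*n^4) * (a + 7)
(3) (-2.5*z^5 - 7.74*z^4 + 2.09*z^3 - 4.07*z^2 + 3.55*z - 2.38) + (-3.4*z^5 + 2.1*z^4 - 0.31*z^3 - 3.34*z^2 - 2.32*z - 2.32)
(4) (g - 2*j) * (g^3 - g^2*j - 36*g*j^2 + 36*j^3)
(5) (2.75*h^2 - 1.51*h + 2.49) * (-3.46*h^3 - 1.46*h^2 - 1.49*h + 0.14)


(1) = -1.78*v^2 - 3.4*v + 2.27
(2) = 3*a^5 - 42*a^4*n + 21*a^4 + 192*a^3*n^2 - 294*a^3*n - 342*a^2*n^3 + 1344*a^2*n^2 + 189*a*n^4 - 2394*a*n^3 + 1323*n^4
(3) = -5.9*z^5 - 5.64*z^4 + 1.78*z^3 - 7.41*z^2 + 1.23*z - 4.7
(4) = g^4 - 3*g^3*j - 34*g^2*j^2 + 108*g*j^3 - 72*j^4
(5) = -9.515*h^5 + 1.2096*h^4 - 10.5083*h^3 - 1.0005*h^2 - 3.9215*h + 0.3486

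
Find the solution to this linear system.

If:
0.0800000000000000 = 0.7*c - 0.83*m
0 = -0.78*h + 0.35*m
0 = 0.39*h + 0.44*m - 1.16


Then:
c = 2.35
h = 0.85
m = 1.89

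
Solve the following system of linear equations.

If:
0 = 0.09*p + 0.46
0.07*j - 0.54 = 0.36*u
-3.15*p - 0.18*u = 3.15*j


Then:
j = 5.14
p = -5.11
u = -0.50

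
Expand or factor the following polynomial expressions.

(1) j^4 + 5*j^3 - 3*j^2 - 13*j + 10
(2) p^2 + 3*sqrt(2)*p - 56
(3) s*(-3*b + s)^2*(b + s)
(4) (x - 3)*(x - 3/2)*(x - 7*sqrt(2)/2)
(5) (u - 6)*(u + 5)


(1) = (j - 1)^2*(j + 2)*(j + 5)
(2) = (p - 4*sqrt(2))*(p + 7*sqrt(2))
(3) = 9*b^3*s + 3*b^2*s^2 - 5*b*s^3 + s^4
(4) = x^3 - 7*sqrt(2)*x^2/2 - 9*x^2/2 + 9*x/2 + 63*sqrt(2)*x/4 - 63*sqrt(2)/4
(5) = u^2 - u - 30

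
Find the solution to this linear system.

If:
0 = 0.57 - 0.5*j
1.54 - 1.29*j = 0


Then:
No Solution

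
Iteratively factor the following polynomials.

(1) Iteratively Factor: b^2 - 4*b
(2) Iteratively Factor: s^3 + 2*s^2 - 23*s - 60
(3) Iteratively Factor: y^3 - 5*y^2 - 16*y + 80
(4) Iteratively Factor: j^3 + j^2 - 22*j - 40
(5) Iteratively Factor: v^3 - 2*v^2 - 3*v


(1) = (b)*(b - 4)
(2) = (s + 4)*(s^2 - 2*s - 15) = (s - 5)*(s + 4)*(s + 3)
(3) = (y + 4)*(y^2 - 9*y + 20) = (y - 4)*(y + 4)*(y - 5)
(4) = (j - 5)*(j^2 + 6*j + 8) = (j - 5)*(j + 2)*(j + 4)
(5) = (v - 3)*(v^2 + v) = (v - 3)*(v + 1)*(v)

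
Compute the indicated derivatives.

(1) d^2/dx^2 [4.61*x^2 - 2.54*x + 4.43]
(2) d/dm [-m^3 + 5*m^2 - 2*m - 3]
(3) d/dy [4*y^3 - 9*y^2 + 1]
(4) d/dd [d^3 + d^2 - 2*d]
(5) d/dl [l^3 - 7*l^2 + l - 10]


(1) = 9.22000000000000
(2) = -3*m^2 + 10*m - 2
(3) = 6*y*(2*y - 3)
(4) = 3*d^2 + 2*d - 2
(5) = 3*l^2 - 14*l + 1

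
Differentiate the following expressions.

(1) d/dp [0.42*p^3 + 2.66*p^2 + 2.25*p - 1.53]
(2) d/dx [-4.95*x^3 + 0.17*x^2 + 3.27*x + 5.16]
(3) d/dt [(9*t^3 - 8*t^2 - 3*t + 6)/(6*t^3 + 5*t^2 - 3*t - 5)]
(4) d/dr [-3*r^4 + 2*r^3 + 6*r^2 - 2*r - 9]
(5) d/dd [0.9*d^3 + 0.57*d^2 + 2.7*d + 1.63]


(1) = 1.26*p^2 + 5.32*p + 2.25
(2) = -14.85*x^2 + 0.34*x + 3.27
(3) = (93*t^4 - 18*t^3 - 204*t^2 + 20*t + 33)/(36*t^6 + 60*t^5 - 11*t^4 - 90*t^3 - 41*t^2 + 30*t + 25)
(4) = -12*r^3 + 6*r^2 + 12*r - 2
(5) = 2.7*d^2 + 1.14*d + 2.7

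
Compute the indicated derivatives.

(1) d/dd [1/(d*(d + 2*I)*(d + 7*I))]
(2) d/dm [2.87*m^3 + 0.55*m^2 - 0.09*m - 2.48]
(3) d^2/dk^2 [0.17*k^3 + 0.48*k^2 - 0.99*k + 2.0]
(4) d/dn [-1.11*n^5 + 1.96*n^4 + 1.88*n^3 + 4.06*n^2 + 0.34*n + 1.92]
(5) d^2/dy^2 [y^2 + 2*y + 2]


(1) = (-3*d^2 - 18*I*d + 14)/(d^2*(d^4 + 18*I*d^3 - 109*d^2 - 252*I*d + 196))
(2) = 8.61*m^2 + 1.1*m - 0.09
(3) = 1.02*k + 0.96
(4) = -5.55*n^4 + 7.84*n^3 + 5.64*n^2 + 8.12*n + 0.34
(5) = 2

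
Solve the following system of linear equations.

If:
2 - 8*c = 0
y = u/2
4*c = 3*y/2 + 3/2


Then:
c = 1/4
u = -2/3
y = -1/3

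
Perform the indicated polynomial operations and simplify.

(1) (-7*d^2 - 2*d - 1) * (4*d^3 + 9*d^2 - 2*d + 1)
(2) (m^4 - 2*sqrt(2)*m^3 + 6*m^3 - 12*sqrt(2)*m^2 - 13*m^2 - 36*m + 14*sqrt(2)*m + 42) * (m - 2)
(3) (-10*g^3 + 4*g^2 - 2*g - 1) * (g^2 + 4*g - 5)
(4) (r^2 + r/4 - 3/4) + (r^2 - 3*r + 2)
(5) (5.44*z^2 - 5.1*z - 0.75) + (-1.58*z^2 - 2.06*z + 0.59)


(1) = -28*d^5 - 71*d^4 - 8*d^3 - 12*d^2 - 1
(2) = m^5 - 2*sqrt(2)*m^4 + 4*m^4 - 25*m^3 - 8*sqrt(2)*m^3 - 10*m^2 + 38*sqrt(2)*m^2 - 28*sqrt(2)*m + 114*m - 84
(3) = -10*g^5 - 36*g^4 + 64*g^3 - 29*g^2 + 6*g + 5
(4) = 2*r^2 - 11*r/4 + 5/4
(5) = 3.86*z^2 - 7.16*z - 0.16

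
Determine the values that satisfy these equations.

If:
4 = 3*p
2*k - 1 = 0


Then:
k = 1/2
p = 4/3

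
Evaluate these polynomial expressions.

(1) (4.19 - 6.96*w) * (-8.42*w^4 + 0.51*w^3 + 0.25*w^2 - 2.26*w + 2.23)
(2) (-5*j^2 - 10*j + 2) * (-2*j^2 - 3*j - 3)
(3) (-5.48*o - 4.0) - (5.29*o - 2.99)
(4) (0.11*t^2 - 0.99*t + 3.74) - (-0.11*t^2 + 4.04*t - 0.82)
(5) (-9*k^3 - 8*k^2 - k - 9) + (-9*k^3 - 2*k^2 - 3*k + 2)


(1) = 58.6032*w^5 - 38.8294*w^4 + 0.3969*w^3 + 16.7771*w^2 - 24.9902*w + 9.3437
(2) = 10*j^4 + 35*j^3 + 41*j^2 + 24*j - 6
(3) = -10.77*o - 1.01
(4) = 0.22*t^2 - 5.03*t + 4.56
(5) = -18*k^3 - 10*k^2 - 4*k - 7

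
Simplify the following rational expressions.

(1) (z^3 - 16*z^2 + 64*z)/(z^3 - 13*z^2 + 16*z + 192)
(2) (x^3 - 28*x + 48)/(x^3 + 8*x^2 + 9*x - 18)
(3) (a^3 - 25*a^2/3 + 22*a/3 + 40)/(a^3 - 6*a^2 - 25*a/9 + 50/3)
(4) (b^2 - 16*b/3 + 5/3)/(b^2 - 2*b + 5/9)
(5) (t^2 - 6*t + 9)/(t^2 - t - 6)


(1) = z/(z + 3)
(2) = (x^2 - 6*x + 8)/(x^2 + 2*x - 3)
(3) = (3*a - 12)/(3*a - 5)
(4) = (3*b - 15)/(3*b - 5)
(5) = (t - 3)/(t + 2)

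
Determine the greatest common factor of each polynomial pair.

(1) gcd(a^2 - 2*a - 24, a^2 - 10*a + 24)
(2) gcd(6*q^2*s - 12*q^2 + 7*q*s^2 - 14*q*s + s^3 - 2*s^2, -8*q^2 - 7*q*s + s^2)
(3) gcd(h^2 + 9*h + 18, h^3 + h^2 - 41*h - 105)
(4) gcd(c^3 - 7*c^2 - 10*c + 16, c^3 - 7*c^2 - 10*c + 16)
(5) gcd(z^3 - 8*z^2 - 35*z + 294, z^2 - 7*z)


(1) = a - 6
(2) = gcd((q + s)*(6*q + s)*(s - 2), (-8*q + s)*(q + s)) = q + s
(3) = h + 3
(4) = gcd((c - 8)*(c - 1)*(c + 2), (c - 8)*(c - 1)*(c + 2)) = c^3 - 7*c^2 - 10*c + 16
(5) = gcd((z - 7)^2*(z + 6), z*(z - 7)) = z - 7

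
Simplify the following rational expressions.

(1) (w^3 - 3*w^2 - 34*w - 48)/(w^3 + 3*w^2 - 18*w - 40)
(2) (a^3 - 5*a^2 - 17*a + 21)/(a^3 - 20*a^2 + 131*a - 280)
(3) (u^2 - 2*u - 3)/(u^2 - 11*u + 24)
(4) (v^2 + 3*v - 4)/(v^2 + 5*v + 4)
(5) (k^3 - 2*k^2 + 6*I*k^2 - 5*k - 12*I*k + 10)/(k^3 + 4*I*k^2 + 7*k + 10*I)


(1) = (w^2 - 5*w - 24)/(w^2 + w - 20)
(2) = (a^2 + 2*a - 3)/(a^2 - 13*a + 40)
(3) = (u + 1)/(u - 8)
(4) = (v - 1)/(v + 1)
(5) = (k - 2)/(k - 2*I)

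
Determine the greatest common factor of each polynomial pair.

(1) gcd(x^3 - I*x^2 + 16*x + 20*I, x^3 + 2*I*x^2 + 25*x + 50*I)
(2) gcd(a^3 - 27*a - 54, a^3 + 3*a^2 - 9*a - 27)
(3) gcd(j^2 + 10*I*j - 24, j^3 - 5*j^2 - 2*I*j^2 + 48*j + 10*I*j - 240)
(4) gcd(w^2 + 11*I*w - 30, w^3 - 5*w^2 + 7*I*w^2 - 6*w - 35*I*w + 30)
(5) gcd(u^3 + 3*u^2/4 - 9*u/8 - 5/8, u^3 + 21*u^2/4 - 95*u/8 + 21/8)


(1) = x^2 - 3*I*x + 10
(2) = gcd((a - 6)*(a + 3)^2, (a - 3)*(a + 3)^2) = a^2 + 6*a + 9
(3) = j + 6*I
(4) = w + 6*I
(5) = 1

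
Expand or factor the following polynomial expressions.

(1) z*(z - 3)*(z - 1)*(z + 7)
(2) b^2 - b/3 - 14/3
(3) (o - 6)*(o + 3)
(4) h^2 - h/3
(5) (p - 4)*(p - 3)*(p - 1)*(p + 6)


(1) = z^4 + 3*z^3 - 25*z^2 + 21*z
(2) = (b - 7/3)*(b + 2)
(3) = o^2 - 3*o - 18
(4) = h*(h - 1/3)
(5) = p^4 - 2*p^3 - 29*p^2 + 102*p - 72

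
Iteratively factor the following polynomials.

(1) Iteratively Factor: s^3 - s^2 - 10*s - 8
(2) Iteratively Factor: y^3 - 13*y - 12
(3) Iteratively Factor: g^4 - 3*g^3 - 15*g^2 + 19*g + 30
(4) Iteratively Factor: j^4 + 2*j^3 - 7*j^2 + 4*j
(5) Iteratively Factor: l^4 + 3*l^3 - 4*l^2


(1) = (s - 4)*(s^2 + 3*s + 2) = (s - 4)*(s + 2)*(s + 1)
(2) = (y - 4)*(y^2 + 4*y + 3) = (y - 4)*(y + 1)*(y + 3)
(3) = (g + 3)*(g^3 - 6*g^2 + 3*g + 10) = (g - 5)*(g + 3)*(g^2 - g - 2) = (g - 5)*(g + 1)*(g + 3)*(g - 2)
(4) = (j - 1)*(j^3 + 3*j^2 - 4*j) = (j - 1)^2*(j^2 + 4*j) = j*(j - 1)^2*(j + 4)
(5) = (l - 1)*(l^3 + 4*l^2) = l*(l - 1)*(l^2 + 4*l) = l*(l - 1)*(l + 4)*(l)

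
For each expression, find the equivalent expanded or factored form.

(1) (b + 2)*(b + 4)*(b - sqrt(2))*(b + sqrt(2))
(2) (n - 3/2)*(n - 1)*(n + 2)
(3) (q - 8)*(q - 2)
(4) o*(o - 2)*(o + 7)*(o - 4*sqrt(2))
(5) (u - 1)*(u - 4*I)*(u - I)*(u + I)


(1) = b^4 + 6*b^3 + 6*b^2 - 12*b - 16
(2) = n^3 - n^2/2 - 7*n/2 + 3
(3) = q^2 - 10*q + 16
(4) = o^4 - 4*sqrt(2)*o^3 + 5*o^3 - 20*sqrt(2)*o^2 - 14*o^2 + 56*sqrt(2)*o
(5) = u^4 - u^3 - 4*I*u^3 + u^2 + 4*I*u^2 - u - 4*I*u + 4*I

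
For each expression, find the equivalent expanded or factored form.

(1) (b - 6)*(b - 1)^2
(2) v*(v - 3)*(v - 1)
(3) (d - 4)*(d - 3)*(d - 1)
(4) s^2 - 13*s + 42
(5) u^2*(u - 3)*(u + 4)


(1) = b^3 - 8*b^2 + 13*b - 6
(2) = v^3 - 4*v^2 + 3*v
(3) = d^3 - 8*d^2 + 19*d - 12
(4) = (s - 7)*(s - 6)
(5) = u^4 + u^3 - 12*u^2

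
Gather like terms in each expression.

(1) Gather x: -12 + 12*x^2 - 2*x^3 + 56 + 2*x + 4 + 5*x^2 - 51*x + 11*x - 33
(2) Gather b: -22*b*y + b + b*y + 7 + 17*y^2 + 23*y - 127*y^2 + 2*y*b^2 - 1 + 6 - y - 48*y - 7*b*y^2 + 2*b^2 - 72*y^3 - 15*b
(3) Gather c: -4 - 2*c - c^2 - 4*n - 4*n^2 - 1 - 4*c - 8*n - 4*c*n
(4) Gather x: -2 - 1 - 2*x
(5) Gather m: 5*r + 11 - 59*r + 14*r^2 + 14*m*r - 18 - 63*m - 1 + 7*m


(1) = -2*x^3 + 17*x^2 - 38*x + 15
(2) = b^2*(2*y + 2) + b*(-7*y^2 - 21*y - 14) - 72*y^3 - 110*y^2 - 26*y + 12
(3) = -c^2 + c*(-4*n - 6) - 4*n^2 - 12*n - 5
(4) = -2*x - 3
(5) = m*(14*r - 56) + 14*r^2 - 54*r - 8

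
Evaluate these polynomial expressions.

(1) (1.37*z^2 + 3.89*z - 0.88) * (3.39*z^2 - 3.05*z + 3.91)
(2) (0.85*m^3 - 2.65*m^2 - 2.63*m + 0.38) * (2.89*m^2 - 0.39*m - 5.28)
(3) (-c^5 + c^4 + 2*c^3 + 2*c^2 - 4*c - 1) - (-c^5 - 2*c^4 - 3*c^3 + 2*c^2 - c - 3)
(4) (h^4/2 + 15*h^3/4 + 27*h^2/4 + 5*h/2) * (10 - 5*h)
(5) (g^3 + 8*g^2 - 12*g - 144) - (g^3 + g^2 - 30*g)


(1) = 4.6443*z^4 + 9.0086*z^3 - 9.491*z^2 + 17.8939*z - 3.4408
(2) = 2.4565*m^5 - 7.99*m^4 - 11.0552*m^3 + 16.1159*m^2 + 13.7382*m - 2.0064
(3) = 3*c^4 + 5*c^3 - 3*c + 2
(4) = -5*h^5/2 - 55*h^4/4 + 15*h^3/4 + 55*h^2 + 25*h
(5) = 7*g^2 + 18*g - 144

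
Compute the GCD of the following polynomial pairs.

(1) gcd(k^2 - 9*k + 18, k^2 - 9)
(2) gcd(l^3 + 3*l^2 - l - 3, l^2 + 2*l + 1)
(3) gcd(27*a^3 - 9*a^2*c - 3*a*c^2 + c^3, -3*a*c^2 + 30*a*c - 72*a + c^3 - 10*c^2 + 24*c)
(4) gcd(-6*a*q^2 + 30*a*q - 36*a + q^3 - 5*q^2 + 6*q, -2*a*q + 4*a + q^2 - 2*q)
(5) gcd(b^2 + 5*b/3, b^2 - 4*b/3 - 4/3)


(1) = k - 3
(2) = gcd((l - 1)*(l + 1)*(l + 3), (l + 1)^2) = l + 1
(3) = gcd((-3*a + c)^2*(3*a + c), (-3*a + c)*(c - 6)*(c - 4)) = 3*a - c
(4) = q - 2
(5) = gcd(b*(b + 5/3), (b - 2)*(b + 2/3)) = 1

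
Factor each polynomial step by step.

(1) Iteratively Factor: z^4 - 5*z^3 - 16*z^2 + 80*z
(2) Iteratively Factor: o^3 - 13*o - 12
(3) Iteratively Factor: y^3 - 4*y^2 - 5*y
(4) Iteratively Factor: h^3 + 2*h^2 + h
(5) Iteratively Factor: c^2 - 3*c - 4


(1) = (z - 5)*(z^3 - 16*z) = (z - 5)*(z + 4)*(z^2 - 4*z) = z*(z - 5)*(z + 4)*(z - 4)
(2) = (o + 3)*(o^2 - 3*o - 4) = (o - 4)*(o + 3)*(o + 1)
(3) = (y + 1)*(y^2 - 5*y) = y*(y + 1)*(y - 5)
(4) = (h)*(h^2 + 2*h + 1) = h*(h + 1)*(h + 1)
(5) = (c - 4)*(c + 1)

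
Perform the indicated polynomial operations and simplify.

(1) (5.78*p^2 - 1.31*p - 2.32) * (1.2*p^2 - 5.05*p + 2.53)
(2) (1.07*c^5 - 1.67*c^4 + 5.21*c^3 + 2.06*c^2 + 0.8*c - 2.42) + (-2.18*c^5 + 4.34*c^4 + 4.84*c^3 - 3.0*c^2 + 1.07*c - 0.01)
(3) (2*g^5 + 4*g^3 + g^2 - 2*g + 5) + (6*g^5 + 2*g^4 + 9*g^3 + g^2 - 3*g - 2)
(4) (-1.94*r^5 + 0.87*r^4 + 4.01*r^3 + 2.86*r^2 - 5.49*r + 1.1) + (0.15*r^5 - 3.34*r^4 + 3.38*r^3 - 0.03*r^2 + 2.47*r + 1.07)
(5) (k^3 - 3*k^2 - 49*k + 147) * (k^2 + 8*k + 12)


(1) = 6.936*p^4 - 30.761*p^3 + 18.4549*p^2 + 8.4017*p - 5.8696
(2) = -1.11*c^5 + 2.67*c^4 + 10.05*c^3 - 0.94*c^2 + 1.87*c - 2.43
(3) = 8*g^5 + 2*g^4 + 13*g^3 + 2*g^2 - 5*g + 3
(4) = -1.79*r^5 - 2.47*r^4 + 7.39*r^3 + 2.83*r^2 - 3.02*r + 2.17
(5) = k^5 + 5*k^4 - 61*k^3 - 281*k^2 + 588*k + 1764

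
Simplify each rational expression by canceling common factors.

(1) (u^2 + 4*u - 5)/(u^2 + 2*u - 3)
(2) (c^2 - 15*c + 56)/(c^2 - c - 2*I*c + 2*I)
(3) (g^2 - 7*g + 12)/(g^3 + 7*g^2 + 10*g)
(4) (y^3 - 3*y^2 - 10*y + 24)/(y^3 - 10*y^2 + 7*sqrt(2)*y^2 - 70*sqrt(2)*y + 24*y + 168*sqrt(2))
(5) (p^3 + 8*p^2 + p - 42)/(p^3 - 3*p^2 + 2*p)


(1) = (u + 5)/(u + 3)
(2) = (c^2 - 15*c + 56)/(c^2 + c*(-1 - 2*I) + 2*I)
(3) = (g^2 - 7*g + 12)/(g^3 + 7*g^2 + 10*g)
(4) = (y^2 + y - 6)/(y^2 + y*(-6 + 7*sqrt(2)) - 42*sqrt(2))
(5) = (p^2 + 10*p + 21)/(p^2 - p)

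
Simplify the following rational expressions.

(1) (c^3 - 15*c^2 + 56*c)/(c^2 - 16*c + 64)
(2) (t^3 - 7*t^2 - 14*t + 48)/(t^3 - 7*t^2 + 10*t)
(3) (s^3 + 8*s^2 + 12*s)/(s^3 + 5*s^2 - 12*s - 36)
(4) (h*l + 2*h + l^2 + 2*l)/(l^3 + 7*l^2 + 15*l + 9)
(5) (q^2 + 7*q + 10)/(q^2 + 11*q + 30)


(1) = (c^2 - 7*c)/(c - 8)
(2) = (t^2 - 5*t - 24)/(t^2 - 5*t)
(3) = s/(s - 3)
(4) = (h*l + 2*h + l^2 + 2*l)/(l^3 + 7*l^2 + 15*l + 9)
(5) = (q + 2)/(q + 6)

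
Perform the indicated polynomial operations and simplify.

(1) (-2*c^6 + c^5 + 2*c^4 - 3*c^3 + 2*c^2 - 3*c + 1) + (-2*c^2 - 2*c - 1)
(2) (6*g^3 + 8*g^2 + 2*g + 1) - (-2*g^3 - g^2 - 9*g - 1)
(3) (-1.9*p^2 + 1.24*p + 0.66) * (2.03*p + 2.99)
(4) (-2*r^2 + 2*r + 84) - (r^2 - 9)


(1) = -2*c^6 + c^5 + 2*c^4 - 3*c^3 - 5*c
(2) = 8*g^3 + 9*g^2 + 11*g + 2
(3) = -3.857*p^3 - 3.1638*p^2 + 5.0474*p + 1.9734
(4) = -3*r^2 + 2*r + 93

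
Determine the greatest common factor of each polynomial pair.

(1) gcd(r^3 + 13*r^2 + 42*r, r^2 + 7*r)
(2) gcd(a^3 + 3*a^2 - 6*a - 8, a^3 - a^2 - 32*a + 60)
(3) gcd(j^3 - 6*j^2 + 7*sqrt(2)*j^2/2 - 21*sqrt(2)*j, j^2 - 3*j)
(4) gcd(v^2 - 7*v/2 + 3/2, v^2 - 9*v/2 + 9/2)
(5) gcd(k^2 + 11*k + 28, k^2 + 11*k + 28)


(1) = r^2 + 7*r
(2) = gcd((a - 2)*(a + 1)*(a + 4), (a - 5)*(a - 2)*(a + 6)) = a - 2
(3) = j
(4) = v - 3
(5) = gcd((k + 4)*(k + 7), (k + 4)*(k + 7)) = k^2 + 11*k + 28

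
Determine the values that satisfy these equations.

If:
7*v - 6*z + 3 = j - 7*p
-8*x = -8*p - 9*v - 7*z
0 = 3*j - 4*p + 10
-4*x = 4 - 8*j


Then:
j = 412*z/433 + 46/433
p = 309*z/433 + 1117/433
v = 121*z/433 - 1296/433
x = 824*z/433 - 341/433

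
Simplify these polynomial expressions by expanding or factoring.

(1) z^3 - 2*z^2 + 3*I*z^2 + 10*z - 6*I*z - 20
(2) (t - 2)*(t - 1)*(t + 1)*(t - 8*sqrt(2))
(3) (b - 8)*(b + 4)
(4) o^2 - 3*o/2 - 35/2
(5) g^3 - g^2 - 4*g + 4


(1) = (z - 2)*(z - 2*I)*(z + 5*I)
(2) = t^4 - 8*sqrt(2)*t^3 - 2*t^3 - t^2 + 16*sqrt(2)*t^2 + 2*t + 8*sqrt(2)*t - 16*sqrt(2)
(3) = b^2 - 4*b - 32
(4) = (o - 5)*(o + 7/2)
(5) = (g - 2)*(g - 1)*(g + 2)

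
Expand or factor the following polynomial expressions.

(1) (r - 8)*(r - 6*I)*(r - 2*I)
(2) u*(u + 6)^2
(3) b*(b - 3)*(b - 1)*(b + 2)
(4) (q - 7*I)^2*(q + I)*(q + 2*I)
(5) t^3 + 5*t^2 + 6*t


(1) = r^3 - 8*r^2 - 8*I*r^2 - 12*r + 64*I*r + 96
(2) = u^3 + 12*u^2 + 36*u
(3) = b^4 - 2*b^3 - 5*b^2 + 6*b
(4) = q^4 - 11*I*q^3 - 9*q^2 - 119*I*q + 98
(5) = t*(t + 2)*(t + 3)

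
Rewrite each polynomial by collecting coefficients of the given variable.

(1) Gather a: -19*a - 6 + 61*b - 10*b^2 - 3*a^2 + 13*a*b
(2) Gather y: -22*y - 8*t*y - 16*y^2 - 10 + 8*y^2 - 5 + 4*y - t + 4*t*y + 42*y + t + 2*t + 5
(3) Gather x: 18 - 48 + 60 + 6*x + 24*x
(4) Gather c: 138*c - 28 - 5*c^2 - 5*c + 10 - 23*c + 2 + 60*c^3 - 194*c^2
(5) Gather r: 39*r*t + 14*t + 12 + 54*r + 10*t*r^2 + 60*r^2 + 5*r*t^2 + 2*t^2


(1) = -3*a^2 + a*(13*b - 19) - 10*b^2 + 61*b - 6
(2) = 2*t - 8*y^2 + y*(24 - 4*t) - 10
(3) = 30*x + 30
(4) = 60*c^3 - 199*c^2 + 110*c - 16
(5) = r^2*(10*t + 60) + r*(5*t^2 + 39*t + 54) + 2*t^2 + 14*t + 12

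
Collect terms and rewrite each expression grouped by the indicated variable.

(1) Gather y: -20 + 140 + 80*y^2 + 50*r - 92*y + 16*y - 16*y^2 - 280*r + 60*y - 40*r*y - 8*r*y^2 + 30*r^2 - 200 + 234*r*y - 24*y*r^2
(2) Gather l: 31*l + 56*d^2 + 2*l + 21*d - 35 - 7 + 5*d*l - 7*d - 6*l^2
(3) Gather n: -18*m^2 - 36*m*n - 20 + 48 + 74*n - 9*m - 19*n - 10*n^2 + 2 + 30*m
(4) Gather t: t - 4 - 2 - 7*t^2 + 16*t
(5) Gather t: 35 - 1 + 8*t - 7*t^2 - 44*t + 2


(1) = 30*r^2 - 230*r + y^2*(64 - 8*r) + y*(-24*r^2 + 194*r - 16) - 80
(2) = 56*d^2 + 14*d - 6*l^2 + l*(5*d + 33) - 42
(3) = -18*m^2 + 21*m - 10*n^2 + n*(55 - 36*m) + 30
(4) = -7*t^2 + 17*t - 6
(5) = -7*t^2 - 36*t + 36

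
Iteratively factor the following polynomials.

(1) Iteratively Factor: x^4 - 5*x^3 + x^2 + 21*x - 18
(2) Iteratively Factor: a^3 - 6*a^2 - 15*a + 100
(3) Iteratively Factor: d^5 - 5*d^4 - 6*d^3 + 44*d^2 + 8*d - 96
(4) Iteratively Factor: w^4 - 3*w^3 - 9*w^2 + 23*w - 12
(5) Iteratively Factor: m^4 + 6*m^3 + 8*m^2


(1) = (x - 1)*(x^3 - 4*x^2 - 3*x + 18) = (x - 1)*(x + 2)*(x^2 - 6*x + 9) = (x - 3)*(x - 1)*(x + 2)*(x - 3)
(2) = (a + 4)*(a^2 - 10*a + 25) = (a - 5)*(a + 4)*(a - 5)
(3) = (d + 2)*(d^4 - 7*d^3 + 8*d^2 + 28*d - 48) = (d - 2)*(d + 2)*(d^3 - 5*d^2 - 2*d + 24) = (d - 2)*(d + 2)^2*(d^2 - 7*d + 12) = (d - 3)*(d - 2)*(d + 2)^2*(d - 4)
(4) = (w - 1)*(w^3 - 2*w^2 - 11*w + 12) = (w - 1)^2*(w^2 - w - 12) = (w - 1)^2*(w + 3)*(w - 4)
(5) = (m + 4)*(m^3 + 2*m^2) = m*(m + 4)*(m^2 + 2*m) = m^2*(m + 4)*(m + 2)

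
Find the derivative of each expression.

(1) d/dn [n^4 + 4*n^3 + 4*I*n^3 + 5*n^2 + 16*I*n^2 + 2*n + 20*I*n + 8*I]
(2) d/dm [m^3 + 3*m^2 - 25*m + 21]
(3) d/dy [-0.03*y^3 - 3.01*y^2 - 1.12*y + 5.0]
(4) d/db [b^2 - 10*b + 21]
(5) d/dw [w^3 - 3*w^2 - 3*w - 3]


(1) = 4*n^3 + n^2*(12 + 12*I) + n*(10 + 32*I) + 2 + 20*I
(2) = 3*m^2 + 6*m - 25
(3) = -0.09*y^2 - 6.02*y - 1.12
(4) = 2*b - 10
(5) = 3*w^2 - 6*w - 3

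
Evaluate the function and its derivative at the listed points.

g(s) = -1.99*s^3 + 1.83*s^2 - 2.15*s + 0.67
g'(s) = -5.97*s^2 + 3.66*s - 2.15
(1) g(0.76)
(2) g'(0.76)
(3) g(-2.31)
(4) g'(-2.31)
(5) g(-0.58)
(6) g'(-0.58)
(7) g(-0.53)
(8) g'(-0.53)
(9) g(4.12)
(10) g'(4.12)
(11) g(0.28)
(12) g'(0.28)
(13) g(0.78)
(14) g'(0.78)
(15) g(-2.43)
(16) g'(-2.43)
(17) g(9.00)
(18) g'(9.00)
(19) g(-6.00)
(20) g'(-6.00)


(1) = -0.78
(2) = -2.82
(3) = 39.93
(4) = -42.46
(5) = 2.92
(6) = -6.28
(7) = 2.62
(8) = -5.77
(9) = -116.29
(10) = -88.41
(11) = 0.17
(12) = -1.59
(13) = -0.84
(14) = -2.93
(15) = 45.25
(16) = -46.30
(17) = -1321.16
(18) = -452.78
(19) = 509.29
(20) = -239.03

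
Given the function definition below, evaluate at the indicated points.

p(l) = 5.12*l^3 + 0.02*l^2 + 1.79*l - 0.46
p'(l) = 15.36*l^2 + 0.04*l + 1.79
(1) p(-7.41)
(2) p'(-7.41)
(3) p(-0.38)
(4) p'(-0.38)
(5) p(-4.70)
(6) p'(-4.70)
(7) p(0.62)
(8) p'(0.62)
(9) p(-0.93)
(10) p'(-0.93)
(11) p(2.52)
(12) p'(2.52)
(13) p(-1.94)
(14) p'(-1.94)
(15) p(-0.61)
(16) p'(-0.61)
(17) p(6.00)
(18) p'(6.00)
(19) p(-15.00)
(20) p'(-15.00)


(1) = -2095.80
(2) = 844.88
(3) = -1.42
(4) = 3.99
(5) = -540.00
(6) = 340.90
(7) = 1.88
(8) = 7.72
(9) = -6.23
(10) = 15.04
(11) = 86.11
(12) = 99.43
(13) = -41.24
(14) = 59.52
(15) = -2.71
(16) = 7.48
(17) = 1116.92
(18) = 554.99
(19) = -17302.81
(20) = 3457.19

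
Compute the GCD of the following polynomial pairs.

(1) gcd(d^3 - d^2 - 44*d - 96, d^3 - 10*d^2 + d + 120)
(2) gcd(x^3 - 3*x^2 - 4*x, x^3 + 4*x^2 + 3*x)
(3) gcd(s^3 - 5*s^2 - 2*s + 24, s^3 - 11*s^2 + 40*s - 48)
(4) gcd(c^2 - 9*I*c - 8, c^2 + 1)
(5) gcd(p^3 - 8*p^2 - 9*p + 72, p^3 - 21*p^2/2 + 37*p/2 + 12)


(1) = d^2 - 5*d - 24
(2) = x^2 + x
(3) = gcd((s - 4)*(s - 3)*(s + 2), (s - 4)^2*(s - 3)) = s^2 - 7*s + 12
(4) = c - I
(5) = p^2 - 11*p + 24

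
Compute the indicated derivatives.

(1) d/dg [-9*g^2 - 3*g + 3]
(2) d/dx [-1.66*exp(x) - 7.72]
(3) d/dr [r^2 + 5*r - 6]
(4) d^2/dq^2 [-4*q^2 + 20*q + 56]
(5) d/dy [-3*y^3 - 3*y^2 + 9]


(1) = -18*g - 3
(2) = -1.66*exp(x)
(3) = 2*r + 5
(4) = -8
(5) = 3*y*(-3*y - 2)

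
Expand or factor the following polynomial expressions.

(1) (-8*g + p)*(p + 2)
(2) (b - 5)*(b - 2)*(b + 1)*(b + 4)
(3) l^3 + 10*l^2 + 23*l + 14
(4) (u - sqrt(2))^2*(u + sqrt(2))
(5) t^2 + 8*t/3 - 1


(1) = -8*g*p - 16*g + p^2 + 2*p
(2) = b^4 - 2*b^3 - 21*b^2 + 22*b + 40
(3) = (l + 1)*(l + 2)*(l + 7)
(4) = u^3 - sqrt(2)*u^2 - 2*u + 2*sqrt(2)
(5) = (t - 1/3)*(t + 3)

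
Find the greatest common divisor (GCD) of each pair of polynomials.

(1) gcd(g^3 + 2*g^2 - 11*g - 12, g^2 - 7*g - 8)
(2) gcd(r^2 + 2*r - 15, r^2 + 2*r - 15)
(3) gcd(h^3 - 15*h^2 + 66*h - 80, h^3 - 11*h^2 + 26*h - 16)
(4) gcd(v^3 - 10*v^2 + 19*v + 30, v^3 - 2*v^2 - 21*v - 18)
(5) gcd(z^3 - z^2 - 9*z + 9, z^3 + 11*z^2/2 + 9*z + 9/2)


(1) = gcd((g - 3)*(g + 1)*(g + 4), (g - 8)*(g + 1)) = g + 1
(2) = gcd((r - 3)*(r + 5), (r - 3)*(r + 5)) = r^2 + 2*r - 15
(3) = h^2 - 10*h + 16
(4) = v^2 - 5*v - 6
(5) = gcd((z - 3)*(z - 1)*(z + 3), (z + 1)*(z + 3/2)*(z + 3)) = z + 3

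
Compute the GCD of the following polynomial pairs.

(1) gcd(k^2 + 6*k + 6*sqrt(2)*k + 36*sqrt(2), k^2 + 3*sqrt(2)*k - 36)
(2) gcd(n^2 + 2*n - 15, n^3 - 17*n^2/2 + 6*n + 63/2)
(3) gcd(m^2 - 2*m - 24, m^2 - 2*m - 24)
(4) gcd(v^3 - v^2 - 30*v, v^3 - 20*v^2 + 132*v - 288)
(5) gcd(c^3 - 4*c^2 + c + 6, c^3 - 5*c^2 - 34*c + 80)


(1) = k + 6*sqrt(2)
(2) = n - 3
(3) = m^2 - 2*m - 24
(4) = v - 6
(5) = gcd((c - 3)*(c - 2)*(c + 1), (c - 8)*(c - 2)*(c + 5)) = c - 2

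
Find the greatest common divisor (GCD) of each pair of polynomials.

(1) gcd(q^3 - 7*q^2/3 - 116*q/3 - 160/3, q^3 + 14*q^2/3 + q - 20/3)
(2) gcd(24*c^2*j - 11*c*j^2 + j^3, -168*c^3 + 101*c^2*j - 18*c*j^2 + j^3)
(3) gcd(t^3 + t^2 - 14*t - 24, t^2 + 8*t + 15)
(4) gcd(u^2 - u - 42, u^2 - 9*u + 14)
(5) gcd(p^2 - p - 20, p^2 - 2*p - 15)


(1) = q^2 + 17*q/3 + 20/3
(2) = gcd(j*(-8*c + j)*(-3*c + j), (-8*c + j)*(-7*c + j)*(-3*c + j)) = 24*c^2 - 11*c*j + j^2
(3) = t + 3
(4) = gcd((u - 7)*(u + 6), (u - 7)*(u - 2)) = u - 7
(5) = p - 5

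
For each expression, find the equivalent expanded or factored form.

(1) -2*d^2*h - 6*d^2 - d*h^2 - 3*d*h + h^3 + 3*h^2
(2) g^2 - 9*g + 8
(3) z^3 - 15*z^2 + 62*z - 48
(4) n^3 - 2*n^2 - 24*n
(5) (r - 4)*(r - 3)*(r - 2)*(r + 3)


(1) = (-2*d + h)*(d + h)*(h + 3)
(2) = (g - 8)*(g - 1)
(3) = (z - 8)*(z - 6)*(z - 1)
(4) = n*(n - 6)*(n + 4)
(5) = r^4 - 6*r^3 - r^2 + 54*r - 72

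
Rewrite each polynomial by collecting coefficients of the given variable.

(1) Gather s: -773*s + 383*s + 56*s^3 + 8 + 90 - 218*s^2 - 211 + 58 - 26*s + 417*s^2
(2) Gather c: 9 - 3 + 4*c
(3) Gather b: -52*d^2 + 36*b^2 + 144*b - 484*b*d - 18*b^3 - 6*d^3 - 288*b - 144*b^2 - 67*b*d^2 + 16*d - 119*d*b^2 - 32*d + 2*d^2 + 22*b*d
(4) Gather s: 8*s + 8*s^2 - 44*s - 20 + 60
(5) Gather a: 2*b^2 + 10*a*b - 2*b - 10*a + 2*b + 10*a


(1) = 56*s^3 + 199*s^2 - 416*s - 55
(2) = 4*c + 6
(3) = -18*b^3 + b^2*(-119*d - 108) + b*(-67*d^2 - 462*d - 144) - 6*d^3 - 50*d^2 - 16*d
(4) = 8*s^2 - 36*s + 40
(5) = 10*a*b + 2*b^2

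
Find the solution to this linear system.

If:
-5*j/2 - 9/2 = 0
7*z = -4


Then:
j = -9/5
z = -4/7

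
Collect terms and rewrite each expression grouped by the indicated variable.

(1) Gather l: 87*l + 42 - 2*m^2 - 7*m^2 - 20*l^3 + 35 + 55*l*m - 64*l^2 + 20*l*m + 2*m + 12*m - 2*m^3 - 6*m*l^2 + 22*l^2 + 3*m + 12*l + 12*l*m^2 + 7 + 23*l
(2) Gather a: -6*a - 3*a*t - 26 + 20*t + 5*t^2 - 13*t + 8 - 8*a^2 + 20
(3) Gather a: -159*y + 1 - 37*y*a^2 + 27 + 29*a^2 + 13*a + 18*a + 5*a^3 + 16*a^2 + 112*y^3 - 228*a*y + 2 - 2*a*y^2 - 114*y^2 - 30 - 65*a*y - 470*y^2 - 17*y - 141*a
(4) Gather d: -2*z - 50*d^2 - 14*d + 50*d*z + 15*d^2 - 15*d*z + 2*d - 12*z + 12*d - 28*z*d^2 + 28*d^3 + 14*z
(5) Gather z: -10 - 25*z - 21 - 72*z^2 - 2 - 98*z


(1) = -20*l^3 + l^2*(-6*m - 42) + l*(12*m^2 + 75*m + 122) - 2*m^3 - 9*m^2 + 17*m + 84
(2) = -8*a^2 + a*(-3*t - 6) + 5*t^2 + 7*t + 2
(3) = 5*a^3 + a^2*(45 - 37*y) + a*(-2*y^2 - 293*y - 110) + 112*y^3 - 584*y^2 - 176*y
(4) = 28*d^3 + d^2*(-28*z - 35) + 35*d*z
(5) = -72*z^2 - 123*z - 33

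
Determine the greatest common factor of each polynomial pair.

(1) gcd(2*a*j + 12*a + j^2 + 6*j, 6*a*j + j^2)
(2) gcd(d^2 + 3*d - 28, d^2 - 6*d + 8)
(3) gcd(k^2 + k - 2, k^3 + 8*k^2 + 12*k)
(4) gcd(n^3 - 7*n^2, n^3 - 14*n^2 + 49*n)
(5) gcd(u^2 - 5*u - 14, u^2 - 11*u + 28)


(1) = 1
(2) = gcd((d - 4)*(d + 7), (d - 4)*(d - 2)) = d - 4
(3) = gcd((k - 1)*(k + 2), k*(k + 2)*(k + 6)) = k + 2
(4) = n^2 - 7*n
(5) = gcd((u - 7)*(u + 2), (u - 7)*(u - 4)) = u - 7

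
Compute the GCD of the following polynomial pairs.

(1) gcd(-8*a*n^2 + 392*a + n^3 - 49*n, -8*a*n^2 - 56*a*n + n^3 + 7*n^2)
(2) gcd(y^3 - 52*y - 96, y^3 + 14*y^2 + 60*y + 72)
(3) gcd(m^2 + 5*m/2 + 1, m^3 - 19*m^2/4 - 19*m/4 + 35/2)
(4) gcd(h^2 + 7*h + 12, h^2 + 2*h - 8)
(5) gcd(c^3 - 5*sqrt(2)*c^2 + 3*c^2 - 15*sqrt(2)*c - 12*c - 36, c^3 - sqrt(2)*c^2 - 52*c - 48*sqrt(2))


(1) = gcd((-8*a + n)*(n - 7)*(n + 7), n*(-8*a + n)*(n + 7)) = 8*a*n + 56*a - n^2 - 7*n
(2) = gcd((y - 8)*(y + 2)*(y + 6), (y + 2)*(y + 6)^2) = y^2 + 8*y + 12
(3) = gcd((m + 1/2)*(m + 2), (m - 5)*(m - 7/4)*(m + 2)) = m + 2
(4) = h + 4
(5) = c^2 - 5*sqrt(2)*c - 12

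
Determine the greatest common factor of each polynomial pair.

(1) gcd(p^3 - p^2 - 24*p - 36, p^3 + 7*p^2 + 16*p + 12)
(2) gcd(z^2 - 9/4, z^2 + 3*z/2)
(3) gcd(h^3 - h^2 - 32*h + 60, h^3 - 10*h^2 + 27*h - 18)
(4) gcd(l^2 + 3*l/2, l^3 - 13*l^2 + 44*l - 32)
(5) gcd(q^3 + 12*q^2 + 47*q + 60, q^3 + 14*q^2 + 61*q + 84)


(1) = gcd((p - 6)*(p + 2)*(p + 3), (p + 2)^2*(p + 3)) = p^2 + 5*p + 6
(2) = gcd((z - 3/2)*(z + 3/2), z*(z + 3/2)) = z + 3/2
(3) = gcd((h - 5)*(h - 2)*(h + 6), (h - 6)*(h - 3)*(h - 1)) = 1
(4) = 1
(5) = q^2 + 7*q + 12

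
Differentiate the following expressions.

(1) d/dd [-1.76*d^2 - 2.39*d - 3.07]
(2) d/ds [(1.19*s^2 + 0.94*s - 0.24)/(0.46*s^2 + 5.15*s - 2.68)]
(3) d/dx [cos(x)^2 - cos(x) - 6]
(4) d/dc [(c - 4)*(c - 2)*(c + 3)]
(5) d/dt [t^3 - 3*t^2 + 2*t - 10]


(1) = -3.52*d - 2.39
(2) = (5.6961*s^2 - 6.1576*s - 1.2832)/(0.2116*s^4 + 4.738*s^3 + 24.0569*s^2 - 27.604*s + 7.1824)
(3) = sin(x) - sin(2*x)
(4) = 3*c^2 - 6*c - 10
(5) = 3*t^2 - 6*t + 2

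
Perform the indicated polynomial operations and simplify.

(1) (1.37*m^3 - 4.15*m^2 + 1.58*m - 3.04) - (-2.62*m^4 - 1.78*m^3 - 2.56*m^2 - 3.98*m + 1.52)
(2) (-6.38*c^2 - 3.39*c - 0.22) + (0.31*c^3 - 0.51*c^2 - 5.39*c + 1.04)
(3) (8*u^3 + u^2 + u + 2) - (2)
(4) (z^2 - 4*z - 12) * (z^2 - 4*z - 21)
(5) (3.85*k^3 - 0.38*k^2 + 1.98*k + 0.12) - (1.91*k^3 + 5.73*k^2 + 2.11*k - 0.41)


(1) = 2.62*m^4 + 3.15*m^3 - 1.59*m^2 + 5.56*m - 4.56
(2) = 0.31*c^3 - 6.89*c^2 - 8.78*c + 0.82
(3) = 8*u^3 + u^2 + u
(4) = z^4 - 8*z^3 - 17*z^2 + 132*z + 252
(5) = 1.94*k^3 - 6.11*k^2 - 0.13*k + 0.53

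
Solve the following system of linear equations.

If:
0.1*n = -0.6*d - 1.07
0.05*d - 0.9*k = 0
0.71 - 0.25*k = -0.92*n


Then:
d = -1.65
k = -0.09
n = -0.80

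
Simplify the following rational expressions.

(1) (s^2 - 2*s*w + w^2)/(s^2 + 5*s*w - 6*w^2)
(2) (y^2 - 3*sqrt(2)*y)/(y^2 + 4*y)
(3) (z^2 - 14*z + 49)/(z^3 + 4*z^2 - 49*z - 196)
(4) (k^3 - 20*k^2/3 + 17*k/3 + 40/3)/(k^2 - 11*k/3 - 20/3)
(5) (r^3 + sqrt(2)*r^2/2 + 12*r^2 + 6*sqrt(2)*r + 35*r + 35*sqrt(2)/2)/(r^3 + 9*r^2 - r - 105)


(1) = (s - w)/(s + 6*w)
(2) = (y - 3*sqrt(2))/(y + 4)
(3) = (z - 7)/(z^2 + 11*z + 28)
(4) = (3*k^2 - 5*k - 8)/(3*k + 4)
(5) = (2*r + sqrt(2))/(2*r - 6)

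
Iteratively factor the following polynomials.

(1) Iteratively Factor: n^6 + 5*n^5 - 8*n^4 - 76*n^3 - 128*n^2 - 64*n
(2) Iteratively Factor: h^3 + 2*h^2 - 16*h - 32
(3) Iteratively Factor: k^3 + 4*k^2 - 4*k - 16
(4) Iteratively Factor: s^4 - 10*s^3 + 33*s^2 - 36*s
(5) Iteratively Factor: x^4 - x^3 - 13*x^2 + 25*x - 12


(1) = (n - 4)*(n^5 + 9*n^4 + 28*n^3 + 36*n^2 + 16*n) = (n - 4)*(n + 4)*(n^4 + 5*n^3 + 8*n^2 + 4*n) = (n - 4)*(n + 2)*(n + 4)*(n^3 + 3*n^2 + 2*n) = (n - 4)*(n + 2)^2*(n + 4)*(n^2 + n) = n*(n - 4)*(n + 2)^2*(n + 4)*(n + 1)
(2) = (h + 4)*(h^2 - 2*h - 8) = (h + 2)*(h + 4)*(h - 4)
(3) = (k + 4)*(k^2 - 4) = (k - 2)*(k + 4)*(k + 2)
(4) = (s - 4)*(s^3 - 6*s^2 + 9*s) = s*(s - 4)*(s^2 - 6*s + 9) = s*(s - 4)*(s - 3)*(s - 3)
(5) = (x - 3)*(x^3 + 2*x^2 - 7*x + 4) = (x - 3)*(x + 4)*(x^2 - 2*x + 1) = (x - 3)*(x - 1)*(x + 4)*(x - 1)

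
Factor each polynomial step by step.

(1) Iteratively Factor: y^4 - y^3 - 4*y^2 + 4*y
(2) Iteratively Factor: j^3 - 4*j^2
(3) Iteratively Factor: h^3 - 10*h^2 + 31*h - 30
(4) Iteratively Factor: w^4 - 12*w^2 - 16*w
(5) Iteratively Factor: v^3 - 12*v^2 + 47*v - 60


(1) = (y - 1)*(y^3 - 4*y) = (y - 1)*(y + 2)*(y^2 - 2*y) = y*(y - 1)*(y + 2)*(y - 2)
(2) = (j)*(j^2 - 4*j) = j*(j - 4)*(j)
(3) = (h - 5)*(h^2 - 5*h + 6) = (h - 5)*(h - 3)*(h - 2)
(4) = (w - 4)*(w^3 + 4*w^2 + 4*w) = (w - 4)*(w + 2)*(w^2 + 2*w) = w*(w - 4)*(w + 2)*(w + 2)
(5) = (v - 5)*(v^2 - 7*v + 12) = (v - 5)*(v - 3)*(v - 4)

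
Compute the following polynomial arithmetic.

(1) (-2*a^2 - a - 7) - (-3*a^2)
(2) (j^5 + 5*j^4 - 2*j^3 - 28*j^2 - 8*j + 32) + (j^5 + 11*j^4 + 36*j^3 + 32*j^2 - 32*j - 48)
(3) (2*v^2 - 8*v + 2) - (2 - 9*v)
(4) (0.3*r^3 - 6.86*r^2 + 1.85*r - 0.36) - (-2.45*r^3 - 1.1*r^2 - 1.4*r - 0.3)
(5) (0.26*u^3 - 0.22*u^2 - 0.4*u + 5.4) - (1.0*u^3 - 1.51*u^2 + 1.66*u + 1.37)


(1) = a^2 - a - 7
(2) = 2*j^5 + 16*j^4 + 34*j^3 + 4*j^2 - 40*j - 16
(3) = 2*v^2 + v
(4) = 2.75*r^3 - 5.76*r^2 + 3.25*r - 0.06
(5) = -0.74*u^3 + 1.29*u^2 - 2.06*u + 4.03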